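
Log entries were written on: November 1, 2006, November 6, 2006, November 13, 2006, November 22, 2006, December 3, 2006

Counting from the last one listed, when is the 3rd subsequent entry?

January 17, 2007

The spacing grows by 2 each time: 5, 7, 9, 11 days.
Next gap: 13 days. December 3, 2006 + 13 days = December 16, 2006.
Next gap: 15 days. December 16, 2006 + 15 days = December 31, 2006.
Next gap: 17 days. December 31, 2006 + 17 days = January 17, 2007.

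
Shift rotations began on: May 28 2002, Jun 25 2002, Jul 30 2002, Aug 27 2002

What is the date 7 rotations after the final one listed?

Mar 25 2003

All Tuesdays; the gaps (28, 35, 28) vary with month length.
This is the last Tuesday of each month.
September 2002 ends with Tuesday Sep 24 2002.
Last Tuesday of October 2002: Oct 29 2002.
Last Tuesday of November 2002: Nov 26 2002.
Last Tuesday of December 2002: Dec 31 2002.
January 2003 ends with Tuesday Jan 28 2003.
Last Tuesday of February 2003: Feb 25 2003.
Last Tuesday of March 2003: Mar 25 2003.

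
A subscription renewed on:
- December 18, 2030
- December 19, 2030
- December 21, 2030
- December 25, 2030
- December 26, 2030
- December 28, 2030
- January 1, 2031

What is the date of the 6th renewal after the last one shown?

January 15, 2031

Gaps: 1, 2, 4, 1, 2, 4 days — not constant, but cyclic with period 3.
The events fall on every Wednesday, Thursday and Saturday.
Next Thursday: January 2, 2031.
Next Saturday: January 4, 2031.
Next Wednesday: January 8, 2031.
Next Thursday: January 9, 2031.
The following Saturday is January 11, 2031.
Next Wednesday: January 15, 2031.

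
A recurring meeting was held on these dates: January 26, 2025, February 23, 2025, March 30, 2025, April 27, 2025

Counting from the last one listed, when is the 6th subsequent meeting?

These are Sundays with 28, 35, 28-day gaps.
Each is the final Sunday of its month — March 30, 2025 is past the 28th, so '4th Sunday' doesn't fit.
Last Sunday of May 2025: May 25, 2025.
June 2025 ends with Sunday June 29, 2025.
July 2025 ends with Sunday July 27, 2025.
Last Sunday of August 2025: August 31, 2025.
Last Sunday of September 2025: September 28, 2025.
October 2025 ends with Sunday October 26, 2025.

October 26, 2025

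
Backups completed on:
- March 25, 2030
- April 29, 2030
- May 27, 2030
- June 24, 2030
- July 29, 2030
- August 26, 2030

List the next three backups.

These are Mondays with 35, 28, 28, 35, 28-day gaps.
Each is the final Monday of its month — April 29, 2030 is past the 28th, so '4th Monday' doesn't fit.
Last Monday of September 2030: September 30, 2030.
Last Monday of October 2030: October 28, 2030.
November 2030 ends with Monday November 25, 2030.

September 30, 2030; October 28, 2030; November 25, 2030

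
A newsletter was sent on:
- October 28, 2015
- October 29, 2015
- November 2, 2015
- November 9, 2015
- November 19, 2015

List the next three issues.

December 2, 2015; December 18, 2015; January 6, 2016

Gaps: 1, 4, 7, 10 days — each gap is 3 larger than the previous one.
Next gap: 13 days. November 19, 2015 + 13 days = December 2, 2015.
Next gap: 16 days. December 2, 2015 + 16 days = December 18, 2015.
Next gap: 19 days. December 18, 2015 + 19 days = January 6, 2016.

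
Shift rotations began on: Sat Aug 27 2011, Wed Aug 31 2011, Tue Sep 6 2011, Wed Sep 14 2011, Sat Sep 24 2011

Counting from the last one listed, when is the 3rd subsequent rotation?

Sat Nov 5 2011

Gaps: 4, 6, 8, 10 days — each gap is 2 larger than the previous one.
Next gap: 12 days. Sat Sep 24 2011 + 12 days = Thu Oct 6 2011.
Next gap: 14 days. Thu Oct 6 2011 + 14 days = Thu Oct 20 2011.
Next gap: 16 days. Thu Oct 20 2011 + 16 days = Sat Nov 5 2011.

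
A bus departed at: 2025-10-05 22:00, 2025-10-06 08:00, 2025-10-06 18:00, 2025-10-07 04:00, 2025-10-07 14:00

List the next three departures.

Gaps: 10, 10, 10, 10 hours — each event is 10 hours after the previous one.
2025-10-07 14:00 + 10 h = 2025-10-08 00:00.
2025-10-08 00:00 + 10 h = 2025-10-08 10:00.
2025-10-08 10:00 + 10 h = 2025-10-08 20:00.

2025-10-08 00:00, 2025-10-08 10:00, 2025-10-08 20:00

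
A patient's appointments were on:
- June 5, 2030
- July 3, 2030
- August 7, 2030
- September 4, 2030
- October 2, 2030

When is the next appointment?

Gaps: 28, 35, 28, 28 days — a mix of 28 and 35. Every date is a Wednesday.
Each is the 1st Wednesday of its month.
November 2030 — 1st Wednesday is November 6, 2030.

November 6, 2030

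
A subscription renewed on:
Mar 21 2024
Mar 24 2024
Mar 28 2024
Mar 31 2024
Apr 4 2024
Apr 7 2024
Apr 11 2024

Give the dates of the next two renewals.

Every event lands on a Thursday or Sunday (gaps cycle 3, 4, 3, 4, 3, 4).
So the schedule is: every Thursday and Sunday.
The following Sunday is Apr 14 2024.
Next Thursday: Apr 18 2024.

Apr 14 2024, Apr 18 2024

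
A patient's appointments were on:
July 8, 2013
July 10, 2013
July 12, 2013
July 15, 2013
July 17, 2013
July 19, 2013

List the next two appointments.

Gaps: 2, 2, 3, 2, 2 days — not constant, but cyclic with period 3.
The events fall on every Monday, Wednesday and Friday.
Next Monday: July 22, 2013.
Next Wednesday: July 24, 2013.

July 22, 2013; July 24, 2013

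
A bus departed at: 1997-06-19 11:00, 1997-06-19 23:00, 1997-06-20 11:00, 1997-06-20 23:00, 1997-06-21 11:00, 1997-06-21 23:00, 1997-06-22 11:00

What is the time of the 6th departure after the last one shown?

1997-06-25 11:00

Spacing: 12, 12, 12, 12, 12, 12 h — constant 12 h.
1997-06-22 11:00 + 12 h = 1997-06-22 23:00.
1997-06-22 23:00 + 12 h = 1997-06-23 11:00.
1997-06-23 11:00 + 12 h = 1997-06-23 23:00.
1997-06-23 23:00 + 12 h = 1997-06-24 11:00.
1997-06-24 11:00 + 12 h = 1997-06-24 23:00.
1997-06-24 23:00 + 12 h = 1997-06-25 11:00.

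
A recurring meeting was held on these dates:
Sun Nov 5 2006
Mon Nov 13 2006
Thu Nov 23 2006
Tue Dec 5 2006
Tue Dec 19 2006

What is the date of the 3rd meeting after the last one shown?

Sun Feb 11 2007

Gaps: 8, 10, 12, 14 days — each gap is 2 larger than the previous one.
Next gap: 16 days. Tue Dec 19 2006 + 16 days = Thu Jan 4 2007.
Next gap: 18 days. Thu Jan 4 2007 + 18 days = Mon Jan 22 2007.
Next gap: 20 days. Mon Jan 22 2007 + 20 days = Sun Feb 11 2007.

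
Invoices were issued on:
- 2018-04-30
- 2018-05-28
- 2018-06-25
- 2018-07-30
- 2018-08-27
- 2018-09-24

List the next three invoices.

2018-10-29, 2018-11-26, 2018-12-31

All Mondays; the gaps (28, 28, 35, 28, 28) vary with month length.
This is the last Monday of each month.
Last Monday of October 2018: 2018-10-29.
November 2018 ends with Monday 2018-11-26.
December 2018 ends with Monday 2018-12-31.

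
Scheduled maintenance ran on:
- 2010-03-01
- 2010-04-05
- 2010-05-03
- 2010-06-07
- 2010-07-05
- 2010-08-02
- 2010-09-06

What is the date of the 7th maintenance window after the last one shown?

2011-04-04

All dates are Mondays, 35, 28, 35, 28, 28, 35 days apart.
Specifically, the 1st Monday of each month.
October 2010 — 1st Monday is 2010-10-04.
1st Monday of November 2010: 2010-11-01.
1st Monday of December 2010: 2010-12-06.
1st Monday of January 2011: 2011-01-03.
1st Monday of February 2011: 2011-02-07.
1st Monday of March 2011: 2011-03-07.
1st Monday of April 2011: 2011-04-04.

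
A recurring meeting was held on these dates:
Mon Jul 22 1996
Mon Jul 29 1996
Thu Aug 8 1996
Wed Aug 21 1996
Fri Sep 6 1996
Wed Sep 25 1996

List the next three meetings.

Thu Oct 17 1996, Mon Nov 11 1996, Mon Dec 9 1996

Gaps: 7, 10, 13, 16, 19 days — each gap is 3 larger than the previous one.
Next gap: 22 days. Wed Sep 25 1996 + 22 days = Thu Oct 17 1996.
Next gap: 25 days. Thu Oct 17 1996 + 25 days = Mon Nov 11 1996.
Next gap: 28 days. Mon Nov 11 1996 + 28 days = Mon Dec 9 1996.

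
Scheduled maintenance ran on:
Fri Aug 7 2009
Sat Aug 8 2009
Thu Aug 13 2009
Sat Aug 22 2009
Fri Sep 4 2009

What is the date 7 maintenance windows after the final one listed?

The spacing grows by 4 each time: 1, 5, 9, 13 days.
Next gap: 17 days. Fri Sep 4 2009 + 17 days = Mon Sep 21 2009.
Next gap: 21 days. Mon Sep 21 2009 + 21 days = Mon Oct 12 2009.
Next gap: 25 days. Mon Oct 12 2009 + 25 days = Fri Nov 6 2009.
Next gap: 29 days. Fri Nov 6 2009 + 29 days = Sat Dec 5 2009.
Next gap: 33 days. Sat Dec 5 2009 + 33 days = Thu Jan 7 2010.
Next gap: 37 days. Thu Jan 7 2010 + 37 days = Sat Feb 13 2010.
Next gap: 41 days. Sat Feb 13 2010 + 41 days = Fri Mar 26 2010.

Fri Mar 26 2010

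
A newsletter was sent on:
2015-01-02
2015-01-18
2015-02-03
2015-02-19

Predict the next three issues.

2015-03-07, 2015-03-23, 2015-04-08

The spacing is 16, 16, 16 days — always 16 days.
2015-02-19 + 16 days = 2015-03-07.
2015-03-07 + 16 days = 2015-03-23.
2015-03-23 + 16 days = 2015-04-08.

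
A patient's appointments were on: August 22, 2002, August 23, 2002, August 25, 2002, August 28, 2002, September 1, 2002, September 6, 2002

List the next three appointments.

September 12, 2002; September 19, 2002; September 27, 2002

The spacing grows by 1 each time: 1, 2, 3, 4, 5 days.
Next gap: 6 days. September 6, 2002 + 6 days = September 12, 2002.
Next gap: 7 days. September 12, 2002 + 7 days = September 19, 2002.
Next gap: 8 days. September 19, 2002 + 8 days = September 27, 2002.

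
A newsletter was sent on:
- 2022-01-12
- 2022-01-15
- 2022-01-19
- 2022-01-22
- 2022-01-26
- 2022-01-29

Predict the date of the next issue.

2022-02-02

Gaps: 3, 4, 3, 4, 3 days — not constant, but cyclic with period 2.
The events fall on every Wednesday and Saturday.
The following Wednesday is 2022-02-02.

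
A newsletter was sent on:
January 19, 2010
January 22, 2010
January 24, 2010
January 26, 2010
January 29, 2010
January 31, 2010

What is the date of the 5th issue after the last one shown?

February 12, 2010

Gaps: 3, 2, 2, 3, 2 days — not constant, but cyclic with period 3.
The events fall on every Tuesday, Friday and Sunday.
The following Tuesday is February 2, 2010.
The following Friday is February 5, 2010.
Next Sunday: February 7, 2010.
Next Tuesday: February 9, 2010.
Next Friday: February 12, 2010.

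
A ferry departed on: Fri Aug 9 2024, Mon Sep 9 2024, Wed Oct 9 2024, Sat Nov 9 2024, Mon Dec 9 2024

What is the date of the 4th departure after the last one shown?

Wed Apr 9 2025

Gaps: 31, 30, 31, 30 days — not constant. Every event is on the 9th of the month.
Pattern: the 9th of each month.
Next: January 2025 → Thu Jan 9 2025.
February 2025: Sun Feb 9 2025.
March 2025: Sun Mar 9 2025.
Next: April 2025 → Wed Apr 9 2025.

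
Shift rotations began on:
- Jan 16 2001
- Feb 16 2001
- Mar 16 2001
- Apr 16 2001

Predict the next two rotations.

Each date is the 16th; the gaps (31, 28, 31) track the month lengths.
The rule is the 16th of each month.
Next: May 2001 → May 16 2001.
June 2001: Jun 16 2001.

May 16 2001, Jun 16 2001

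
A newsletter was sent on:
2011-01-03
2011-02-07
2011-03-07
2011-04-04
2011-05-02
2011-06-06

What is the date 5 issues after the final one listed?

2011-11-07

Gaps: 35, 28, 28, 28, 35 days — a mix of 28 and 35. Every date is a Monday.
Each is the 1st Monday of its month.
July 2011 — 1st Monday is 2011-07-04.
1st Monday of August 2011: 2011-08-01.
September 2011 — 1st Monday is 2011-09-05.
October 2011 — 1st Monday is 2011-10-03.
1st Monday of November 2011: 2011-11-07.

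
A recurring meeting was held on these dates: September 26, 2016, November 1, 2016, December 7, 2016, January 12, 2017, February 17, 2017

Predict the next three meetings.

March 25, 2017; April 30, 2017; June 5, 2017

The spacing is 36, 36, 36, 36 days — always 36 days.
February 17, 2017 + 36 days = March 25, 2017.
March 25, 2017 + 36 days = April 30, 2017.
April 30, 2017 + 36 days = June 5, 2017.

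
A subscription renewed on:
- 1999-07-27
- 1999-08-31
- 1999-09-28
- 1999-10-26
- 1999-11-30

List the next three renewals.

1999-12-28, 2000-01-25, 2000-02-29

These are Tuesdays with 35, 28, 28, 35-day gaps.
Each is the final Tuesday of its month — 1999-08-31 is past the 28th, so '4th Tuesday' doesn't fit.
December 1999 ends with Tuesday 1999-12-28.
Last Tuesday of January 2000: 2000-01-25.
February 2000 ends with Tuesday 2000-02-29.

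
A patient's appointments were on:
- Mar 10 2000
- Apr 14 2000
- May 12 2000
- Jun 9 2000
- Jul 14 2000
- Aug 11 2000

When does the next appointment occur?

These are Fridays at 28- or 35-day spacing (35, 28, 28, 35, 28).
The pattern: 2nd Friday of the month.
September 2000 — 2nd Friday is Sep 8 2000.

Sep 8 2000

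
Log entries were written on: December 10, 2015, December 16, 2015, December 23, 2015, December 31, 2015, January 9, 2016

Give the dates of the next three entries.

Intervals are 6, 7, 8, 9 days — an arithmetic progression with common difference 1.
Next gap: 10 days. January 9, 2016 + 10 days = January 19, 2016.
Next gap: 11 days. January 19, 2016 + 11 days = January 30, 2016.
Next gap: 12 days. January 30, 2016 + 12 days = February 11, 2016.

January 19, 2016; January 30, 2016; February 11, 2016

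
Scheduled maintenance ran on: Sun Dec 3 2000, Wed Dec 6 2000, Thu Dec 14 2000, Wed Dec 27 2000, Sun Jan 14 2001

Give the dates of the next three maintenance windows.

Gaps: 3, 8, 13, 18 days — each gap is 5 larger than the previous one.
Next gap: 23 days. Sun Jan 14 2001 + 23 days = Tue Feb 6 2001.
Next gap: 28 days. Tue Feb 6 2001 + 28 days = Tue Mar 6 2001.
Next gap: 33 days. Tue Mar 6 2001 + 33 days = Sun Apr 8 2001.

Tue Feb 6 2001, Tue Mar 6 2001, Sun Apr 8 2001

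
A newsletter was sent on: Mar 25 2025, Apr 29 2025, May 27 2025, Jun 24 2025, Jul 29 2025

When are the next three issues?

Every date is a Tuesday; gaps 35, 28, 28, 35 days.
Each is the last Tuesday of its month (at least one falls on the 29th or later, ruling out '4th Tuesday').
August 2025 ends with Tuesday Aug 26 2025.
Last Tuesday of September 2025: Sep 30 2025.
October 2025 ends with Tuesday Oct 28 2025.

Aug 26 2025, Sep 30 2025, Oct 28 2025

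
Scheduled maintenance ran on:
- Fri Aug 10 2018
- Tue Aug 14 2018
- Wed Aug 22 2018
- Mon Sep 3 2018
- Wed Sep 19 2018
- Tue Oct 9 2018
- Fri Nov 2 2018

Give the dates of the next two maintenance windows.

Gaps: 4, 8, 12, 16, 20, 24 days — each gap is 4 larger than the previous one.
Next gap: 28 days. Fri Nov 2 2018 + 28 days = Fri Nov 30 2018.
Next gap: 32 days. Fri Nov 30 2018 + 32 days = Tue Jan 1 2019.

Fri Nov 30 2018, Tue Jan 1 2019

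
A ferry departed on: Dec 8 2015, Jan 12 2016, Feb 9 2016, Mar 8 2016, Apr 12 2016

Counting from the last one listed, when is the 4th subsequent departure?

Aug 9 2016

Gaps: 35, 28, 28, 35 days — a mix of 28 and 35. Every date is a Tuesday.
Each is the 2nd Tuesday of its month.
May 2016 — 2nd Tuesday is May 10 2016.
June 2016 — 2nd Tuesday is Jun 14 2016.
July 2016 — 2nd Tuesday is Jul 12 2016.
August 2016 — 2nd Tuesday is Aug 9 2016.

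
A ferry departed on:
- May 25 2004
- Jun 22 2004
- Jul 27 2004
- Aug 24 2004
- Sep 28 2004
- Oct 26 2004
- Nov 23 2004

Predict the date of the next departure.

Dec 28 2004

These are Tuesdays at 28- or 35-day spacing (28, 35, 28, 35, 28, 28).
The pattern: 4th Tuesday of the month.
December 2004 — 4th Tuesday is Dec 28 2004.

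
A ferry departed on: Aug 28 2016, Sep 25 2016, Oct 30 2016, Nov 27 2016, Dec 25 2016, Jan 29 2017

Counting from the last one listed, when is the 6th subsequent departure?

Jul 30 2017

These are Sundays with 28, 35, 28, 28, 35-day gaps.
Each is the final Sunday of its month — Oct 30 2016 is past the 28th, so '4th Sunday' doesn't fit.
Last Sunday of February 2017: Feb 26 2017.
Last Sunday of March 2017: Mar 26 2017.
Last Sunday of April 2017: Apr 30 2017.
Last Sunday of May 2017: May 28 2017.
Last Sunday of June 2017: Jun 25 2017.
July 2017 ends with Sunday Jul 30 2017.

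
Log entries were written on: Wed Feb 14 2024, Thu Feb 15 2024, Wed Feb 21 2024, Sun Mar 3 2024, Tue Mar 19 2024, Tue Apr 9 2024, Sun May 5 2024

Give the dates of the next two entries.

The spacing grows by 5 each time: 1, 6, 11, 16, 21, 26 days.
Next gap: 31 days. Sun May 5 2024 + 31 days = Wed Jun 5 2024.
Next gap: 36 days. Wed Jun 5 2024 + 36 days = Thu Jul 11 2024.

Wed Jun 5 2024, Thu Jul 11 2024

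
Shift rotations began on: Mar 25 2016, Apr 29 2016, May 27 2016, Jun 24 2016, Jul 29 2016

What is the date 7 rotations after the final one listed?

These are Fridays with 35, 28, 28, 35-day gaps.
Each is the final Friday of its month — Apr 29 2016 is past the 28th, so '4th Friday' doesn't fit.
Last Friday of August 2016: Aug 26 2016.
Last Friday of September 2016: Sep 30 2016.
October 2016 ends with Friday Oct 28 2016.
November 2016 ends with Friday Nov 25 2016.
December 2016 ends with Friday Dec 30 2016.
Last Friday of January 2017: Jan 27 2017.
February 2017 ends with Friday Feb 24 2017.

Feb 24 2017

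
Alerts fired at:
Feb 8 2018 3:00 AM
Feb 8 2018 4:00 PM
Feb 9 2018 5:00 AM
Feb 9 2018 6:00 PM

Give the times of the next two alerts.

Feb 10 2018 7:00 AM, Feb 10 2018 8:00 PM

Spacing: 13, 13, 13 h — constant 13 h.
Feb 9 2018 6:00 PM + 13 h = Feb 10 2018 7:00 AM.
Feb 10 2018 7:00 AM + 13 h = Feb 10 2018 8:00 PM.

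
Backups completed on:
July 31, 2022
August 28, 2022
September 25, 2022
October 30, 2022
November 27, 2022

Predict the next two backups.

Every date is a Sunday; gaps 28, 28, 35, 28 days.
Each is the last Sunday of its month (at least one falls on the 29th or later, ruling out '4th Sunday').
December 2022 ends with Sunday December 25, 2022.
Last Sunday of January 2023: January 29, 2023.

December 25, 2022; January 29, 2023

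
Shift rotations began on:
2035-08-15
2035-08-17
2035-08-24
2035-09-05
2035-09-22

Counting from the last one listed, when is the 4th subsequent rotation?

2036-01-18

The spacing grows by 5 each time: 2, 7, 12, 17 days.
Next gap: 22 days. 2035-09-22 + 22 days = 2035-10-14.
Next gap: 27 days. 2035-10-14 + 27 days = 2035-11-10.
Next gap: 32 days. 2035-11-10 + 32 days = 2035-12-12.
Next gap: 37 days. 2035-12-12 + 37 days = 2036-01-18.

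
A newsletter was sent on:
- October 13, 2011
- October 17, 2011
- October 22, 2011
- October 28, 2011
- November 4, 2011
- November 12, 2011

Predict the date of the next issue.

Gaps: 4, 5, 6, 7, 8 days — each gap is 1 larger than the previous one.
Next gap: 9 days. November 12, 2011 + 9 days = November 21, 2011.

November 21, 2011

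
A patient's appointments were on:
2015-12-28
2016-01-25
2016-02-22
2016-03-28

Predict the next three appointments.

2016-04-25, 2016-05-23, 2016-06-27

All dates are Mondays, 28, 28, 35 days apart.
Specifically, the 4th Monday of each month.
April 2016 — 4th Monday is 2016-04-25.
May 2016 — 4th Monday is 2016-05-23.
June 2016 — 4th Monday is 2016-06-27.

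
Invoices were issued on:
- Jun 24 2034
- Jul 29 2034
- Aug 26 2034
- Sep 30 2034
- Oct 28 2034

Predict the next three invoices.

All Saturdays; the gaps (35, 28, 35, 28) vary with month length.
This is the last Saturday of each month.
Last Saturday of November 2034: Nov 25 2034.
December 2034 ends with Saturday Dec 30 2034.
January 2035 ends with Saturday Jan 27 2035.

Nov 25 2034, Dec 30 2034, Jan 27 2035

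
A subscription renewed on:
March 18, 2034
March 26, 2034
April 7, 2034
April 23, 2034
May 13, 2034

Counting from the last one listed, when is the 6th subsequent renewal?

The spacing grows by 4 each time: 8, 12, 16, 20 days.
Next gap: 24 days. May 13, 2034 + 24 days = June 6, 2034.
Next gap: 28 days. June 6, 2034 + 28 days = July 4, 2034.
Next gap: 32 days. July 4, 2034 + 32 days = August 5, 2034.
Next gap: 36 days. August 5, 2034 + 36 days = September 10, 2034.
Next gap: 40 days. September 10, 2034 + 40 days = October 20, 2034.
Next gap: 44 days. October 20, 2034 + 44 days = December 3, 2034.

December 3, 2034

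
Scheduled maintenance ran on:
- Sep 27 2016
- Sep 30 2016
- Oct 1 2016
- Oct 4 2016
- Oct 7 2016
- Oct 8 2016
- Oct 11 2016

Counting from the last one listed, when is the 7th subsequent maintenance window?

Oct 28 2016

Every event lands on a Tuesday or Friday or Saturday (gaps cycle 3, 1, 3, 3, 1, 3).
So the schedule is: every Tuesday, Friday and Saturday.
Next Friday: Oct 14 2016.
Next Saturday: Oct 15 2016.
Next Tuesday: Oct 18 2016.
The following Friday is Oct 21 2016.
Next Saturday: Oct 22 2016.
The following Tuesday is Oct 25 2016.
The following Friday is Oct 28 2016.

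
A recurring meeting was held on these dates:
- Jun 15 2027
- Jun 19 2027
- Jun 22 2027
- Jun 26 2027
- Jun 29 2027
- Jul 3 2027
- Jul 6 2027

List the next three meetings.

Every event lands on a Tuesday or Saturday (gaps cycle 4, 3, 4, 3, 4, 3).
So the schedule is: every Tuesday and Saturday.
Next Saturday: Jul 10 2027.
The following Tuesday is Jul 13 2027.
Next Saturday: Jul 17 2027.

Jul 10 2027, Jul 13 2027, Jul 17 2027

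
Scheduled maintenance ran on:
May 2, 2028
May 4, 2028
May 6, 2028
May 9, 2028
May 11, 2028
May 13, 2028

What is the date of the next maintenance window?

May 16, 2028

The gap pattern 2, 2, 3, 2, 2 repeats every 3 events.
These are the Tuesdays, Thursdays and Saturdays of each week.
The following Tuesday is May 16, 2028.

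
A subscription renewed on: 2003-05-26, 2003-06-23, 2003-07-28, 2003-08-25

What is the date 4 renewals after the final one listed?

All dates are Mondays, 28, 35, 28 days apart.
Specifically, the 4th Monday of each month.
4th Monday of September 2003: 2003-09-22.
4th Monday of October 2003: 2003-10-27.
4th Monday of November 2003: 2003-11-24.
December 2003 — 4th Monday is 2003-12-22.

2003-12-22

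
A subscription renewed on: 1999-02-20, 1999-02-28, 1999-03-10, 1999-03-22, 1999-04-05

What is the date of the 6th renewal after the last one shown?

1999-08-09

The spacing grows by 2 each time: 8, 10, 12, 14 days.
Next gap: 16 days. 1999-04-05 + 16 days = 1999-04-21.
Next gap: 18 days. 1999-04-21 + 18 days = 1999-05-09.
Next gap: 20 days. 1999-05-09 + 20 days = 1999-05-29.
Next gap: 22 days. 1999-05-29 + 22 days = 1999-06-20.
Next gap: 24 days. 1999-06-20 + 24 days = 1999-07-14.
Next gap: 26 days. 1999-07-14 + 26 days = 1999-08-09.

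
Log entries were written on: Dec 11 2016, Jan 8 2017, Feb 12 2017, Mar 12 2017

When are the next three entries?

Gaps: 28, 35, 28 days — a mix of 28 and 35. Every date is a Sunday.
Each is the 2nd Sunday of its month.
April 2017 — 2nd Sunday is Apr 9 2017.
May 2017 — 2nd Sunday is May 14 2017.
June 2017 — 2nd Sunday is Jun 11 2017.

Apr 9 2017, May 14 2017, Jun 11 2017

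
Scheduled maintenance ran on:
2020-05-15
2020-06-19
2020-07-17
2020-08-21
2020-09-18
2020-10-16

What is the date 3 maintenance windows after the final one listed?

These are Fridays at 28- or 35-day spacing (35, 28, 35, 28, 28).
The pattern: 3rd Friday of the month.
November 2020 — 3rd Friday is 2020-11-20.
December 2020 — 3rd Friday is 2020-12-18.
January 2021 — 3rd Friday is 2021-01-15.

2021-01-15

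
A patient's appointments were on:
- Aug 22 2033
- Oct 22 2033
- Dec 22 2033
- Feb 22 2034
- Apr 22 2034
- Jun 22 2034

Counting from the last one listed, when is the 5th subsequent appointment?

Each date is the 22nd; the gaps (61, 61, 62, 59, 61) track the month lengths.
The rule is the 22nd of every 2 months.
August 2034: Aug 22 2034.
October 2034: Oct 22 2034.
Next: December 2034 → Dec 22 2034.
February 2035: Feb 22 2035.
April 2035: Apr 22 2035.

Apr 22 2035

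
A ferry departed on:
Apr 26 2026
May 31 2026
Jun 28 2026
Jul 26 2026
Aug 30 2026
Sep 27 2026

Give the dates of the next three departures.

Every date is a Sunday; gaps 35, 28, 28, 35, 28 days.
Each is the last Sunday of its month (at least one falls on the 29th or later, ruling out '4th Sunday').
October 2026 ends with Sunday Oct 25 2026.
Last Sunday of November 2026: Nov 29 2026.
December 2026 ends with Sunday Dec 27 2026.

Oct 25 2026, Nov 29 2026, Dec 27 2026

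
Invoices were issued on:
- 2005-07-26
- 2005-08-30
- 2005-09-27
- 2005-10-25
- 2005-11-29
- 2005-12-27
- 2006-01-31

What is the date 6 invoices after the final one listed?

2006-07-25

Every date is a Tuesday; gaps 35, 28, 28, 35, 28, 35 days.
Each is the last Tuesday of its month (at least one falls on the 29th or later, ruling out '4th Tuesday').
Last Tuesday of February 2006: 2006-02-28.
Last Tuesday of March 2006: 2006-03-28.
April 2006 ends with Tuesday 2006-04-25.
May 2006 ends with Tuesday 2006-05-30.
June 2006 ends with Tuesday 2006-06-27.
July 2006 ends with Tuesday 2006-07-25.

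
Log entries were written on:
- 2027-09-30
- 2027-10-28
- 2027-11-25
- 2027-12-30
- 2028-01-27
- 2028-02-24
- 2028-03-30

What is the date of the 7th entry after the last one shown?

2028-10-26

These are Thursdays with 28, 28, 35, 28, 28, 35-day gaps.
Each is the final Thursday of its month — 2027-09-30 is past the 28th, so '4th Thursday' doesn't fit.
April 2028 ends with Thursday 2028-04-27.
May 2028 ends with Thursday 2028-05-25.
Last Thursday of June 2028: 2028-06-29.
Last Thursday of July 2028: 2028-07-27.
Last Thursday of August 2028: 2028-08-31.
September 2028 ends with Thursday 2028-09-28.
Last Thursday of October 2028: 2028-10-26.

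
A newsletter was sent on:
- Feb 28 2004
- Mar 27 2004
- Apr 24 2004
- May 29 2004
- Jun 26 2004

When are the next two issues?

Jul 31 2004, Aug 28 2004

All Saturdays; the gaps (28, 28, 35, 28) vary with month length.
This is the last Saturday of each month.
Last Saturday of July 2004: Jul 31 2004.
August 2004 ends with Saturday Aug 28 2004.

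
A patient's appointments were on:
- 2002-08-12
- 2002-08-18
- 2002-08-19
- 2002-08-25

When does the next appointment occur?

Every event lands on a Monday or Sunday (gaps cycle 6, 1, 6).
So the schedule is: every Monday and Sunday.
Next Monday: 2002-08-26.

2002-08-26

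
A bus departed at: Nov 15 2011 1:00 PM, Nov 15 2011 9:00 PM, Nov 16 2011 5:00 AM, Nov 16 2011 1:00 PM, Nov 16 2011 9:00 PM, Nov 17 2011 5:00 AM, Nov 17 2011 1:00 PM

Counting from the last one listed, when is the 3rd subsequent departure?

Gaps: 8, 8, 8, 8, 8, 8 hours — each event is 8 hours after the previous one.
Nov 17 2011 1:00 PM + 8 h = Nov 17 2011 9:00 PM.
Nov 17 2011 9:00 PM + 8 h = Nov 18 2011 5:00 AM.
Nov 18 2011 5:00 AM + 8 h = Nov 18 2011 1:00 PM.

Nov 18 2011 1:00 PM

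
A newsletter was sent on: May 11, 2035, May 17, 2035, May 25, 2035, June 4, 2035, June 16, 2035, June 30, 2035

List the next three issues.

July 16, 2035; August 3, 2035; August 23, 2035

Intervals are 6, 8, 10, 12, 14 days — an arithmetic progression with common difference 2.
Next gap: 16 days. June 30, 2035 + 16 days = July 16, 2035.
Next gap: 18 days. July 16, 2035 + 18 days = August 3, 2035.
Next gap: 20 days. August 3, 2035 + 20 days = August 23, 2035.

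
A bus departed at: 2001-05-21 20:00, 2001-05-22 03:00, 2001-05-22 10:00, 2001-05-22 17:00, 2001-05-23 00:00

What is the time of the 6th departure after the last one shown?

The interval is a steady 7 hours (7, 7, 7, 7).
2001-05-23 00:00 + 7 h = 2001-05-23 07:00.
2001-05-23 07:00 + 7 h = 2001-05-23 14:00.
2001-05-23 14:00 + 7 h = 2001-05-23 21:00.
2001-05-23 21:00 + 7 h = 2001-05-24 04:00.
2001-05-24 04:00 + 7 h = 2001-05-24 11:00.
2001-05-24 11:00 + 7 h = 2001-05-24 18:00.

2001-05-24 18:00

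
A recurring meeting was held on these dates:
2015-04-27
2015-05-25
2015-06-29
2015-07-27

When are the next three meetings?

2015-08-31, 2015-09-28, 2015-10-26

These are Mondays with 28, 35, 28-day gaps.
Each is the final Monday of its month — 2015-06-29 is past the 28th, so '4th Monday' doesn't fit.
Last Monday of August 2015: 2015-08-31.
Last Monday of September 2015: 2015-09-28.
October 2015 ends with Monday 2015-10-26.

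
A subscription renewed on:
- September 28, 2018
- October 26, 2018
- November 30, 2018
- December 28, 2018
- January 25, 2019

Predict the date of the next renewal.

These are Fridays with 28, 35, 28, 28-day gaps.
Each is the final Friday of its month — November 30, 2018 is past the 28th, so '4th Friday' doesn't fit.
February 2019 ends with Friday February 22, 2019.

February 22, 2019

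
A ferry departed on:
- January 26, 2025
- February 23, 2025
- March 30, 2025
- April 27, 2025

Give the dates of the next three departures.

Every date is a Sunday; gaps 28, 35, 28 days.
Each is the last Sunday of its month (at least one falls on the 29th or later, ruling out '4th Sunday').
May 2025 ends with Sunday May 25, 2025.
June 2025 ends with Sunday June 29, 2025.
Last Sunday of July 2025: July 27, 2025.

May 25, 2025; June 29, 2025; July 27, 2025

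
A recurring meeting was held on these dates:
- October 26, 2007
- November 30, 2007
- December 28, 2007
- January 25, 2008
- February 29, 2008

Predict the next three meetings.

March 28, 2008; April 25, 2008; May 30, 2008

Every date is a Friday; gaps 35, 28, 28, 35 days.
Each is the last Friday of its month (at least one falls on the 29th or later, ruling out '4th Friday').
Last Friday of March 2008: March 28, 2008.
Last Friday of April 2008: April 25, 2008.
Last Friday of May 2008: May 30, 2008.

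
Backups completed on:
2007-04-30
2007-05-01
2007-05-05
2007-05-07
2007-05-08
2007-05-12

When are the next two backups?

Every event lands on a Monday or Tuesday or Saturday (gaps cycle 1, 4, 2, 1, 4).
So the schedule is: every Monday, Tuesday and Saturday.
The following Monday is 2007-05-14.
The following Tuesday is 2007-05-15.

2007-05-14, 2007-05-15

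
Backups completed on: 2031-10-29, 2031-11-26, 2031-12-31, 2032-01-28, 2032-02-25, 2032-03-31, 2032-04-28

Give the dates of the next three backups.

Every date is a Wednesday; gaps 28, 35, 28, 28, 35, 28 days.
Each is the last Wednesday of its month (at least one falls on the 29th or later, ruling out '4th Wednesday').
May 2032 ends with Wednesday 2032-05-26.
June 2032 ends with Wednesday 2032-06-30.
July 2032 ends with Wednesday 2032-07-28.

2032-05-26, 2032-06-30, 2032-07-28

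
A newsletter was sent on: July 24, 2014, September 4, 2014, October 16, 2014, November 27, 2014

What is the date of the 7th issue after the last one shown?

September 17, 2015

Every event comes 42 days after the last (42, 42, 42).
November 27, 2014 + 42 days = January 8, 2015.
January 8, 2015 + 42 days = February 19, 2015.
February 19, 2015 + 42 days = April 2, 2015.
April 2, 2015 + 42 days = May 14, 2015.
May 14, 2015 + 42 days = June 25, 2015.
June 25, 2015 + 42 days = August 6, 2015.
August 6, 2015 + 42 days = September 17, 2015.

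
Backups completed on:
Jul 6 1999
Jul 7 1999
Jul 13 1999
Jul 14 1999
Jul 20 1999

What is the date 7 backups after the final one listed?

Aug 11 1999

Gaps: 1, 6, 1, 6 days — not constant, but cyclic with period 2.
The events fall on every Tuesday and Wednesday.
Next Wednesday: Jul 21 1999.
Next Tuesday: Jul 27 1999.
The following Wednesday is Jul 28 1999.
The following Tuesday is Aug 3 1999.
Next Wednesday: Aug 4 1999.
The following Tuesday is Aug 10 1999.
Next Wednesday: Aug 11 1999.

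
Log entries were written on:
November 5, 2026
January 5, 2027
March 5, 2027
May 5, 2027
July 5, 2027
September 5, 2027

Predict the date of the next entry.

Each date is the 5th; the gaps (61, 59, 61, 61, 62) track the month lengths.
The rule is the 5th of every 2 months.
Next: November 2027 → November 5, 2027.

November 5, 2027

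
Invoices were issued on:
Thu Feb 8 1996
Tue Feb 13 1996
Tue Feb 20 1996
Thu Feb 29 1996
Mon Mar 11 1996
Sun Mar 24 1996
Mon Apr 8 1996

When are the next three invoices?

Thu Apr 25 1996, Tue May 14 1996, Tue Jun 4 1996

Gaps: 5, 7, 9, 11, 13, 15 days — each gap is 2 larger than the previous one.
Next gap: 17 days. Mon Apr 8 1996 + 17 days = Thu Apr 25 1996.
Next gap: 19 days. Thu Apr 25 1996 + 19 days = Tue May 14 1996.
Next gap: 21 days. Tue May 14 1996 + 21 days = Tue Jun 4 1996.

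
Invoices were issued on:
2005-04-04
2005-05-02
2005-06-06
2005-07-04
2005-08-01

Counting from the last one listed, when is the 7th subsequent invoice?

2006-03-06

Gaps: 28, 35, 28, 28 days — a mix of 28 and 35. Every date is a Monday.
Each is the 1st Monday of its month.
September 2005 — 1st Monday is 2005-09-05.
October 2005 — 1st Monday is 2005-10-03.
1st Monday of November 2005: 2005-11-07.
1st Monday of December 2005: 2005-12-05.
January 2006 — 1st Monday is 2006-01-02.
February 2006 — 1st Monday is 2006-02-06.
1st Monday of March 2006: 2006-03-06.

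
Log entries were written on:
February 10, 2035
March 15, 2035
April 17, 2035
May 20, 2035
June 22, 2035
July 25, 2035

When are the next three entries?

Gaps between consecutive events: 33, 33, 33, 33, 33 days — a constant 33-day interval.
July 25, 2035 + 33 days = August 27, 2035.
August 27, 2035 + 33 days = September 29, 2035.
September 29, 2035 + 33 days = November 1, 2035.

August 27, 2035; September 29, 2035; November 1, 2035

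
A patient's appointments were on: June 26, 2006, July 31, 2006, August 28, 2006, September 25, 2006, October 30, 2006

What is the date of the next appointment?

November 27, 2006

These are Mondays with 35, 28, 28, 35-day gaps.
Each is the final Monday of its month — July 31, 2006 is past the 28th, so '4th Monday' doesn't fit.
November 2006 ends with Monday November 27, 2006.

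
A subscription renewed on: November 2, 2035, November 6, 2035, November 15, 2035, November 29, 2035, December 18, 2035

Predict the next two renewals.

January 11, 2036; February 9, 2036

The spacing grows by 5 each time: 4, 9, 14, 19 days.
Next gap: 24 days. December 18, 2035 + 24 days = January 11, 2036.
Next gap: 29 days. January 11, 2036 + 29 days = February 9, 2036.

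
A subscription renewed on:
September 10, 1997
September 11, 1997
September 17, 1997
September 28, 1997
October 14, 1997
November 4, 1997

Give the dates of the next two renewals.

November 30, 1997; December 31, 1997

Intervals are 1, 6, 11, 16, 21 days — an arithmetic progression with common difference 5.
Next gap: 26 days. November 4, 1997 + 26 days = November 30, 1997.
Next gap: 31 days. November 30, 1997 + 31 days = December 31, 1997.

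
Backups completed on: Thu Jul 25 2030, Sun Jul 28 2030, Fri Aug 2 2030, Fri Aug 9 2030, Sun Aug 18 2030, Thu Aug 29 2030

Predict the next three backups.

Intervals are 3, 5, 7, 9, 11 days — an arithmetic progression with common difference 2.
Next gap: 13 days. Thu Aug 29 2030 + 13 days = Wed Sep 11 2030.
Next gap: 15 days. Wed Sep 11 2030 + 15 days = Thu Sep 26 2030.
Next gap: 17 days. Thu Sep 26 2030 + 17 days = Sun Oct 13 2030.

Wed Sep 11 2030, Thu Sep 26 2030, Sun Oct 13 2030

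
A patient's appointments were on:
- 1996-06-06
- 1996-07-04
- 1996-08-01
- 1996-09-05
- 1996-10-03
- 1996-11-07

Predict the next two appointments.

All dates are Thursdays, 28, 28, 35, 28, 35 days apart.
Specifically, the 1st Thursday of each month.
December 1996 — 1st Thursday is 1996-12-05.
1st Thursday of January 1997: 1997-01-02.

1996-12-05, 1997-01-02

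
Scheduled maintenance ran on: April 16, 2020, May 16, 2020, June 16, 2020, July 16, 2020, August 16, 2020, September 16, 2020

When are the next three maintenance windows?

October 16, 2020; November 16, 2020; December 16, 2020

Gaps: 30, 31, 30, 31, 31 days — not constant. Every event is on the 16th of the month.
Pattern: the 16th of each month.
October 2020: October 16, 2020.
Next: November 2020 → November 16, 2020.
Next: December 2020 → December 16, 2020.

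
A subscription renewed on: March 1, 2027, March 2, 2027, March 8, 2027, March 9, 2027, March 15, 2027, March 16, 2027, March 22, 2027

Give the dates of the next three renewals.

March 23, 2027; March 29, 2027; March 30, 2027

Gaps: 1, 6, 1, 6, 1, 6 days — not constant, but cyclic with period 2.
The events fall on every Monday and Tuesday.
Next Tuesday: March 23, 2027.
Next Monday: March 29, 2027.
The following Tuesday is March 30, 2027.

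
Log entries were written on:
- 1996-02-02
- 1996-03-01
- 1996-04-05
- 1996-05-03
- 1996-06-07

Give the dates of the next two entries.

1996-07-05, 1996-08-02

Gaps: 28, 35, 28, 35 days — a mix of 28 and 35. Every date is a Friday.
Each is the 1st Friday of its month.
1st Friday of July 1996: 1996-07-05.
1st Friday of August 1996: 1996-08-02.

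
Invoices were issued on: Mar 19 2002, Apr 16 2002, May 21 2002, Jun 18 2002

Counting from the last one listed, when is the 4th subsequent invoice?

Oct 15 2002

These are Tuesdays at 28- or 35-day spacing (28, 35, 28).
The pattern: 3rd Tuesday of the month.
3rd Tuesday of July 2002: Jul 16 2002.
3rd Tuesday of August 2002: Aug 20 2002.
3rd Tuesday of September 2002: Sep 17 2002.
3rd Tuesday of October 2002: Oct 15 2002.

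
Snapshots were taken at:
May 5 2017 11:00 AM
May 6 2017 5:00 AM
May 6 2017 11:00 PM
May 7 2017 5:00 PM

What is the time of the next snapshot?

May 8 2017 11:00 AM

Gaps: 18, 18, 18 hours — each event is 18 hours after the previous one.
May 7 2017 5:00 PM + 18 h = May 8 2017 11:00 AM.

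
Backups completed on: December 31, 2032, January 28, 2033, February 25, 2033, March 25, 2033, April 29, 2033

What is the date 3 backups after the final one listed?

July 29, 2033

Every date is a Friday; gaps 28, 28, 28, 35 days.
Each is the last Friday of its month (at least one falls on the 29th or later, ruling out '4th Friday').
Last Friday of May 2033: May 27, 2033.
Last Friday of June 2033: June 24, 2033.
Last Friday of July 2033: July 29, 2033.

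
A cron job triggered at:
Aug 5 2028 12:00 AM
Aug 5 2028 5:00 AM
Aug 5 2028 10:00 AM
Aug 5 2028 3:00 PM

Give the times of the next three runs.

Aug 5 2028 8:00 PM, Aug 6 2028 1:00 AM, Aug 6 2028 6:00 AM

The interval is a steady 5 hours (5, 5, 5).
Aug 5 2028 3:00 PM + 5 h = Aug 5 2028 8:00 PM.
Aug 5 2028 8:00 PM + 5 h = Aug 6 2028 1:00 AM.
Aug 6 2028 1:00 AM + 5 h = Aug 6 2028 6:00 AM.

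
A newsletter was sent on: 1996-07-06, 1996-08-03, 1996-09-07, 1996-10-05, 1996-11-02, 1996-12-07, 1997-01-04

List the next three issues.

1997-02-01, 1997-03-01, 1997-04-05

These are Saturdays at 28- or 35-day spacing (28, 35, 28, 28, 35, 28).
The pattern: 1st Saturday of the month.
1st Saturday of February 1997: 1997-02-01.
March 1997 — 1st Saturday is 1997-03-01.
April 1997 — 1st Saturday is 1997-04-05.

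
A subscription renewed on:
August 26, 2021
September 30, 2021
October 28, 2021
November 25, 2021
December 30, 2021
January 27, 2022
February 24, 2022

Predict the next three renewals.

March 31, 2022; April 28, 2022; May 26, 2022

All Thursdays; the gaps (35, 28, 28, 35, 28, 28) vary with month length.
This is the last Thursday of each month.
March 2022 ends with Thursday March 31, 2022.
April 2022 ends with Thursday April 28, 2022.
May 2022 ends with Thursday May 26, 2022.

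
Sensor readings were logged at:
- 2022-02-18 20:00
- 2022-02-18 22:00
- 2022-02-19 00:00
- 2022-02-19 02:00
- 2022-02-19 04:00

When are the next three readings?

Gaps: 2, 2, 2, 2 hours — each event is 2 hours after the previous one.
2022-02-19 04:00 + 2 h = 2022-02-19 06:00.
2022-02-19 06:00 + 2 h = 2022-02-19 08:00.
2022-02-19 08:00 + 2 h = 2022-02-19 10:00.

2022-02-19 06:00, 2022-02-19 08:00, 2022-02-19 10:00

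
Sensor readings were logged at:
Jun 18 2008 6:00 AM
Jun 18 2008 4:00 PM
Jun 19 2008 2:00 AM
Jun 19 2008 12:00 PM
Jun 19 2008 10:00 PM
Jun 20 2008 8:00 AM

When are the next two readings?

Jun 20 2008 6:00 PM, Jun 21 2008 4:00 AM

The interval is a steady 10 hours (10, 10, 10, 10, 10).
Jun 20 2008 8:00 AM + 10 h = Jun 20 2008 6:00 PM.
Jun 20 2008 6:00 PM + 10 h = Jun 21 2008 4:00 AM.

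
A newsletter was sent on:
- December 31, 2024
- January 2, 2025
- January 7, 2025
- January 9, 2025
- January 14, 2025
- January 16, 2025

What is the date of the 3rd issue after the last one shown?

Gaps: 2, 5, 2, 5, 2 days — not constant, but cyclic with period 2.
The events fall on every Tuesday and Thursday.
Next Tuesday: January 21, 2025.
Next Thursday: January 23, 2025.
The following Tuesday is January 28, 2025.

January 28, 2025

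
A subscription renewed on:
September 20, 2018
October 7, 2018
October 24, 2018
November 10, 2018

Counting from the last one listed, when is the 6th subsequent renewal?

February 20, 2019

Gaps between consecutive events: 17, 17, 17 days — a constant 17-day interval.
November 10, 2018 + 17 days = November 27, 2018.
November 27, 2018 + 17 days = December 14, 2018.
December 14, 2018 + 17 days = December 31, 2018.
December 31, 2018 + 17 days = January 17, 2019.
January 17, 2019 + 17 days = February 3, 2019.
February 3, 2019 + 17 days = February 20, 2019.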